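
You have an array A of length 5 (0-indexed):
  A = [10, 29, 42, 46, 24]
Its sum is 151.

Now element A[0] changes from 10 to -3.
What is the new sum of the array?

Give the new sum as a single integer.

Answer: 138

Derivation:
Old value at index 0: 10
New value at index 0: -3
Delta = -3 - 10 = -13
New sum = old_sum + delta = 151 + (-13) = 138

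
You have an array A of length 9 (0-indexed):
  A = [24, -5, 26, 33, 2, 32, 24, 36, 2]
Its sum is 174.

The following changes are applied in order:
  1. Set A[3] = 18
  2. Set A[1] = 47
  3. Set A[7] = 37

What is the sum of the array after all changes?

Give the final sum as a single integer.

Initial sum: 174
Change 1: A[3] 33 -> 18, delta = -15, sum = 159
Change 2: A[1] -5 -> 47, delta = 52, sum = 211
Change 3: A[7] 36 -> 37, delta = 1, sum = 212

Answer: 212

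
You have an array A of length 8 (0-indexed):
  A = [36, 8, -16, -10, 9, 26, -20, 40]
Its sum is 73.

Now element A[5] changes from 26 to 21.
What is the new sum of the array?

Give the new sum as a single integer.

Answer: 68

Derivation:
Old value at index 5: 26
New value at index 5: 21
Delta = 21 - 26 = -5
New sum = old_sum + delta = 73 + (-5) = 68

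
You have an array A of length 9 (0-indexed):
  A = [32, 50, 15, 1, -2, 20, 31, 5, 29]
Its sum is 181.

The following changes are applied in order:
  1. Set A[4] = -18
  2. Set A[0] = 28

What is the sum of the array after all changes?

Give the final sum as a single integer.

Answer: 161

Derivation:
Initial sum: 181
Change 1: A[4] -2 -> -18, delta = -16, sum = 165
Change 2: A[0] 32 -> 28, delta = -4, sum = 161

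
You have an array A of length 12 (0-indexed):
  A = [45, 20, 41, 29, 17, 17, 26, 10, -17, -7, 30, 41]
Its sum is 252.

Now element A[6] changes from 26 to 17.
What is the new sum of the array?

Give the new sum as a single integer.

Old value at index 6: 26
New value at index 6: 17
Delta = 17 - 26 = -9
New sum = old_sum + delta = 252 + (-9) = 243

Answer: 243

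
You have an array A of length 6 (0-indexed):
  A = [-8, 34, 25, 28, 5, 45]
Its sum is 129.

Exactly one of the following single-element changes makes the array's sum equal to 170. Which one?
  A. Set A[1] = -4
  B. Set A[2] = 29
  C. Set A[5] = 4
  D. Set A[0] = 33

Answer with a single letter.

Answer: D

Derivation:
Option A: A[1] 34->-4, delta=-38, new_sum=129+(-38)=91
Option B: A[2] 25->29, delta=4, new_sum=129+(4)=133
Option C: A[5] 45->4, delta=-41, new_sum=129+(-41)=88
Option D: A[0] -8->33, delta=41, new_sum=129+(41)=170 <-- matches target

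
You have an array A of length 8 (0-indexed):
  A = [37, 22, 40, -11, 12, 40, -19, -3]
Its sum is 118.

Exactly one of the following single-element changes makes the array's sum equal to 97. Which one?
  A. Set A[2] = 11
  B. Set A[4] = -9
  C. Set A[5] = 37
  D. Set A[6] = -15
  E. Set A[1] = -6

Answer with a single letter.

Option A: A[2] 40->11, delta=-29, new_sum=118+(-29)=89
Option B: A[4] 12->-9, delta=-21, new_sum=118+(-21)=97 <-- matches target
Option C: A[5] 40->37, delta=-3, new_sum=118+(-3)=115
Option D: A[6] -19->-15, delta=4, new_sum=118+(4)=122
Option E: A[1] 22->-6, delta=-28, new_sum=118+(-28)=90

Answer: B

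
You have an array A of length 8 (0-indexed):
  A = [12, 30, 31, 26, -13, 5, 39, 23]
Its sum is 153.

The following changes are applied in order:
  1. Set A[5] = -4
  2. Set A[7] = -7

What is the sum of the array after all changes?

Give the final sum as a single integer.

Initial sum: 153
Change 1: A[5] 5 -> -4, delta = -9, sum = 144
Change 2: A[7] 23 -> -7, delta = -30, sum = 114

Answer: 114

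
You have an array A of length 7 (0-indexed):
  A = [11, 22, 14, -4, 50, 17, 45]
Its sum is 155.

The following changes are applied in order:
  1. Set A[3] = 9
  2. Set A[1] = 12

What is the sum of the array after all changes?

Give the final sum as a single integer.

Answer: 158

Derivation:
Initial sum: 155
Change 1: A[3] -4 -> 9, delta = 13, sum = 168
Change 2: A[1] 22 -> 12, delta = -10, sum = 158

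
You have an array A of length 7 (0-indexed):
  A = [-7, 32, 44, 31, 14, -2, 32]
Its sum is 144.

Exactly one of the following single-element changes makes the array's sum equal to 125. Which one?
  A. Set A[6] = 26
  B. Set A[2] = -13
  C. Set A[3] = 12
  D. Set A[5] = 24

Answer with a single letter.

Option A: A[6] 32->26, delta=-6, new_sum=144+(-6)=138
Option B: A[2] 44->-13, delta=-57, new_sum=144+(-57)=87
Option C: A[3] 31->12, delta=-19, new_sum=144+(-19)=125 <-- matches target
Option D: A[5] -2->24, delta=26, new_sum=144+(26)=170

Answer: C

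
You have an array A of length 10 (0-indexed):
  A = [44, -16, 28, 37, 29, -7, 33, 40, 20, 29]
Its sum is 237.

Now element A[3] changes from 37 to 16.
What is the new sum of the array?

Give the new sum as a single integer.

Old value at index 3: 37
New value at index 3: 16
Delta = 16 - 37 = -21
New sum = old_sum + delta = 237 + (-21) = 216

Answer: 216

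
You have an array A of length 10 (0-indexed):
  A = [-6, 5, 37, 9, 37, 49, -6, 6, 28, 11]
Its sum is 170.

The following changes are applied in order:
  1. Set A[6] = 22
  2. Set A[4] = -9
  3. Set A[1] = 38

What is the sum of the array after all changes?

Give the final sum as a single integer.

Initial sum: 170
Change 1: A[6] -6 -> 22, delta = 28, sum = 198
Change 2: A[4] 37 -> -9, delta = -46, sum = 152
Change 3: A[1] 5 -> 38, delta = 33, sum = 185

Answer: 185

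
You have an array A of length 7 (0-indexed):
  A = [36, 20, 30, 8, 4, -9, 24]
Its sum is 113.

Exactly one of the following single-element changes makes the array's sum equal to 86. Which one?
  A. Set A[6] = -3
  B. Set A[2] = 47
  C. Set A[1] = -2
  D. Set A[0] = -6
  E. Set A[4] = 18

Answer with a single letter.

Option A: A[6] 24->-3, delta=-27, new_sum=113+(-27)=86 <-- matches target
Option B: A[2] 30->47, delta=17, new_sum=113+(17)=130
Option C: A[1] 20->-2, delta=-22, new_sum=113+(-22)=91
Option D: A[0] 36->-6, delta=-42, new_sum=113+(-42)=71
Option E: A[4] 4->18, delta=14, new_sum=113+(14)=127

Answer: A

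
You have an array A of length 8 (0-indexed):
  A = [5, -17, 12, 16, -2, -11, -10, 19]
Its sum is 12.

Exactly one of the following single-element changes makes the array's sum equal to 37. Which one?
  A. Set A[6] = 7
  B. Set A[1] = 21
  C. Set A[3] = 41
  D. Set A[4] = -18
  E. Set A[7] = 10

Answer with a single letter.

Answer: C

Derivation:
Option A: A[6] -10->7, delta=17, new_sum=12+(17)=29
Option B: A[1] -17->21, delta=38, new_sum=12+(38)=50
Option C: A[3] 16->41, delta=25, new_sum=12+(25)=37 <-- matches target
Option D: A[4] -2->-18, delta=-16, new_sum=12+(-16)=-4
Option E: A[7] 19->10, delta=-9, new_sum=12+(-9)=3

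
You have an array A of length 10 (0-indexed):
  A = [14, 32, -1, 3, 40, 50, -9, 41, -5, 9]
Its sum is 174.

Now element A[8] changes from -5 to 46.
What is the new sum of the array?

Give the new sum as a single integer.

Old value at index 8: -5
New value at index 8: 46
Delta = 46 - -5 = 51
New sum = old_sum + delta = 174 + (51) = 225

Answer: 225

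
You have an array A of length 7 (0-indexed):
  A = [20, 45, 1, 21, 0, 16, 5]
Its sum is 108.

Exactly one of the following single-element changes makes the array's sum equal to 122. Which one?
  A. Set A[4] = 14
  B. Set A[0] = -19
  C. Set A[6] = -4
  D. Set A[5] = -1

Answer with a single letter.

Option A: A[4] 0->14, delta=14, new_sum=108+(14)=122 <-- matches target
Option B: A[0] 20->-19, delta=-39, new_sum=108+(-39)=69
Option C: A[6] 5->-4, delta=-9, new_sum=108+(-9)=99
Option D: A[5] 16->-1, delta=-17, new_sum=108+(-17)=91

Answer: A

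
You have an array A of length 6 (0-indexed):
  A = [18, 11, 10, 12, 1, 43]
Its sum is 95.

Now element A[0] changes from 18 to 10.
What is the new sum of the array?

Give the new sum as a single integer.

Old value at index 0: 18
New value at index 0: 10
Delta = 10 - 18 = -8
New sum = old_sum + delta = 95 + (-8) = 87

Answer: 87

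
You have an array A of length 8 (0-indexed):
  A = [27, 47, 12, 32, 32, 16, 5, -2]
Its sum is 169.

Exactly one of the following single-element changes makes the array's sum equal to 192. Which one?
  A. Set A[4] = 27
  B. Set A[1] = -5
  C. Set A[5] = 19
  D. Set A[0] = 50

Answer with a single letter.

Answer: D

Derivation:
Option A: A[4] 32->27, delta=-5, new_sum=169+(-5)=164
Option B: A[1] 47->-5, delta=-52, new_sum=169+(-52)=117
Option C: A[5] 16->19, delta=3, new_sum=169+(3)=172
Option D: A[0] 27->50, delta=23, new_sum=169+(23)=192 <-- matches target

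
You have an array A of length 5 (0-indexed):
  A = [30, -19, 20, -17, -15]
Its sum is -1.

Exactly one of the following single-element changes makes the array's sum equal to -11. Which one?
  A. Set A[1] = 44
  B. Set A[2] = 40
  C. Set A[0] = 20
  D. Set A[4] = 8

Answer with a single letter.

Option A: A[1] -19->44, delta=63, new_sum=-1+(63)=62
Option B: A[2] 20->40, delta=20, new_sum=-1+(20)=19
Option C: A[0] 30->20, delta=-10, new_sum=-1+(-10)=-11 <-- matches target
Option D: A[4] -15->8, delta=23, new_sum=-1+(23)=22

Answer: C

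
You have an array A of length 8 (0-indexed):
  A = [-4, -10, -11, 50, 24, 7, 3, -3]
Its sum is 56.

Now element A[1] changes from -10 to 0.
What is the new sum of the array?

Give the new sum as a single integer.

Old value at index 1: -10
New value at index 1: 0
Delta = 0 - -10 = 10
New sum = old_sum + delta = 56 + (10) = 66

Answer: 66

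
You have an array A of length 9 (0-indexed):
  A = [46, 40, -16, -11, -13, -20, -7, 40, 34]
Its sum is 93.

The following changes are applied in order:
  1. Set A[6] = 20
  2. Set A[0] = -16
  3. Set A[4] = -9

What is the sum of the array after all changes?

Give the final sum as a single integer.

Answer: 62

Derivation:
Initial sum: 93
Change 1: A[6] -7 -> 20, delta = 27, sum = 120
Change 2: A[0] 46 -> -16, delta = -62, sum = 58
Change 3: A[4] -13 -> -9, delta = 4, sum = 62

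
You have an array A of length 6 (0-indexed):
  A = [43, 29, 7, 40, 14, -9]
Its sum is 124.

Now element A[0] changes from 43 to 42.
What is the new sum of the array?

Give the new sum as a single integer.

Answer: 123

Derivation:
Old value at index 0: 43
New value at index 0: 42
Delta = 42 - 43 = -1
New sum = old_sum + delta = 124 + (-1) = 123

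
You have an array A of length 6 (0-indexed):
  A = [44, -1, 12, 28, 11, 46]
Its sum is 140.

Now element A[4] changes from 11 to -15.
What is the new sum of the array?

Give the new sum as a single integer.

Answer: 114

Derivation:
Old value at index 4: 11
New value at index 4: -15
Delta = -15 - 11 = -26
New sum = old_sum + delta = 140 + (-26) = 114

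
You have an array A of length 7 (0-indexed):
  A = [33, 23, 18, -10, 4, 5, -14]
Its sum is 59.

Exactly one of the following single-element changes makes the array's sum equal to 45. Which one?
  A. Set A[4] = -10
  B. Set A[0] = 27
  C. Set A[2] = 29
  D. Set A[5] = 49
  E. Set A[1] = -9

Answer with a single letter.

Answer: A

Derivation:
Option A: A[4] 4->-10, delta=-14, new_sum=59+(-14)=45 <-- matches target
Option B: A[0] 33->27, delta=-6, new_sum=59+(-6)=53
Option C: A[2] 18->29, delta=11, new_sum=59+(11)=70
Option D: A[5] 5->49, delta=44, new_sum=59+(44)=103
Option E: A[1] 23->-9, delta=-32, new_sum=59+(-32)=27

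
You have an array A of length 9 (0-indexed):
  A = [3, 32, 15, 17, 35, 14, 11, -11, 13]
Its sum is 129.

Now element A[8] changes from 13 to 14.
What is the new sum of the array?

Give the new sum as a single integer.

Old value at index 8: 13
New value at index 8: 14
Delta = 14 - 13 = 1
New sum = old_sum + delta = 129 + (1) = 130

Answer: 130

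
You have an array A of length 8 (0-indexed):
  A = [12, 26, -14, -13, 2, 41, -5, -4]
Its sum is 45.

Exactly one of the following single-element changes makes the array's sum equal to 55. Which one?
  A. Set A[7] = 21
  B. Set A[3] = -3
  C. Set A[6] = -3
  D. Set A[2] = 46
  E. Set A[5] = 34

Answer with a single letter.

Answer: B

Derivation:
Option A: A[7] -4->21, delta=25, new_sum=45+(25)=70
Option B: A[3] -13->-3, delta=10, new_sum=45+(10)=55 <-- matches target
Option C: A[6] -5->-3, delta=2, new_sum=45+(2)=47
Option D: A[2] -14->46, delta=60, new_sum=45+(60)=105
Option E: A[5] 41->34, delta=-7, new_sum=45+(-7)=38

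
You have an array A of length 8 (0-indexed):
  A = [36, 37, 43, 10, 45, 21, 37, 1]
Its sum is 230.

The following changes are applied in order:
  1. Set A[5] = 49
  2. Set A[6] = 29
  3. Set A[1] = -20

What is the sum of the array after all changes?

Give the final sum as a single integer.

Answer: 193

Derivation:
Initial sum: 230
Change 1: A[5] 21 -> 49, delta = 28, sum = 258
Change 2: A[6] 37 -> 29, delta = -8, sum = 250
Change 3: A[1] 37 -> -20, delta = -57, sum = 193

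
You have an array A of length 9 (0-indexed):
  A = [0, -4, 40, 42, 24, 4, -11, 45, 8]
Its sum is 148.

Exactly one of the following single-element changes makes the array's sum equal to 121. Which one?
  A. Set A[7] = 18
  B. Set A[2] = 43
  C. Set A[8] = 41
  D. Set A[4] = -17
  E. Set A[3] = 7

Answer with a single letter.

Option A: A[7] 45->18, delta=-27, new_sum=148+(-27)=121 <-- matches target
Option B: A[2] 40->43, delta=3, new_sum=148+(3)=151
Option C: A[8] 8->41, delta=33, new_sum=148+(33)=181
Option D: A[4] 24->-17, delta=-41, new_sum=148+(-41)=107
Option E: A[3] 42->7, delta=-35, new_sum=148+(-35)=113

Answer: A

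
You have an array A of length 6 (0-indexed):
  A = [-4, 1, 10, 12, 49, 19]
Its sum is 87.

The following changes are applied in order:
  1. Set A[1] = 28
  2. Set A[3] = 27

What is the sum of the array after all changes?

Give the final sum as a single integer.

Answer: 129

Derivation:
Initial sum: 87
Change 1: A[1] 1 -> 28, delta = 27, sum = 114
Change 2: A[3] 12 -> 27, delta = 15, sum = 129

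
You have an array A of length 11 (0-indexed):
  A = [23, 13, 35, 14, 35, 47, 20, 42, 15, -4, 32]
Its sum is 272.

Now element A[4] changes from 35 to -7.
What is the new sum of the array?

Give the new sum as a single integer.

Old value at index 4: 35
New value at index 4: -7
Delta = -7 - 35 = -42
New sum = old_sum + delta = 272 + (-42) = 230

Answer: 230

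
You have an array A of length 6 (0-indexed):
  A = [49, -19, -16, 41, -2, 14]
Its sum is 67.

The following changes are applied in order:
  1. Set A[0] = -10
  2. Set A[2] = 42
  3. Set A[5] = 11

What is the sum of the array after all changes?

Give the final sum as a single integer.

Answer: 63

Derivation:
Initial sum: 67
Change 1: A[0] 49 -> -10, delta = -59, sum = 8
Change 2: A[2] -16 -> 42, delta = 58, sum = 66
Change 3: A[5] 14 -> 11, delta = -3, sum = 63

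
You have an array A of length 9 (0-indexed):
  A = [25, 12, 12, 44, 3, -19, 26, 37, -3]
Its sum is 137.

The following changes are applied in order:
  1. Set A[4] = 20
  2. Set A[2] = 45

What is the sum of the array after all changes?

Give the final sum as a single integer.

Answer: 187

Derivation:
Initial sum: 137
Change 1: A[4] 3 -> 20, delta = 17, sum = 154
Change 2: A[2] 12 -> 45, delta = 33, sum = 187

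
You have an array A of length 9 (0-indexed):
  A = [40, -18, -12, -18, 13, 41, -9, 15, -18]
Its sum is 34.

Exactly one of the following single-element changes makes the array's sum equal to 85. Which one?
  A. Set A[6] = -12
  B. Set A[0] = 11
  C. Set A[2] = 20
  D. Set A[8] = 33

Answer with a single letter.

Answer: D

Derivation:
Option A: A[6] -9->-12, delta=-3, new_sum=34+(-3)=31
Option B: A[0] 40->11, delta=-29, new_sum=34+(-29)=5
Option C: A[2] -12->20, delta=32, new_sum=34+(32)=66
Option D: A[8] -18->33, delta=51, new_sum=34+(51)=85 <-- matches target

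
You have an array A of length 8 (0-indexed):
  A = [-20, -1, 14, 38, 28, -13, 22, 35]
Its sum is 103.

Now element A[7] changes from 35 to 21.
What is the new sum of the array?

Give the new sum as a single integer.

Answer: 89

Derivation:
Old value at index 7: 35
New value at index 7: 21
Delta = 21 - 35 = -14
New sum = old_sum + delta = 103 + (-14) = 89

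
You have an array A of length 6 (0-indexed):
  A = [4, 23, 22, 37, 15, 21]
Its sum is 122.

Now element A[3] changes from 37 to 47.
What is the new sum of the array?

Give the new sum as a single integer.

Answer: 132

Derivation:
Old value at index 3: 37
New value at index 3: 47
Delta = 47 - 37 = 10
New sum = old_sum + delta = 122 + (10) = 132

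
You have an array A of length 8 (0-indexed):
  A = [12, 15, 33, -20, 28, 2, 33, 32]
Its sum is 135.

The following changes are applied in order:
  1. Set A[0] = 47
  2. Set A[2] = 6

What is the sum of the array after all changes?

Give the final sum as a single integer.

Answer: 143

Derivation:
Initial sum: 135
Change 1: A[0] 12 -> 47, delta = 35, sum = 170
Change 2: A[2] 33 -> 6, delta = -27, sum = 143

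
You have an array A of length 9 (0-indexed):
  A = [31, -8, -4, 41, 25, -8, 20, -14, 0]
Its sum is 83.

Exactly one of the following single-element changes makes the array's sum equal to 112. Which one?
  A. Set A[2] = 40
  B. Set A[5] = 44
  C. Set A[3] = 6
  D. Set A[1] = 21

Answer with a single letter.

Answer: D

Derivation:
Option A: A[2] -4->40, delta=44, new_sum=83+(44)=127
Option B: A[5] -8->44, delta=52, new_sum=83+(52)=135
Option C: A[3] 41->6, delta=-35, new_sum=83+(-35)=48
Option D: A[1] -8->21, delta=29, new_sum=83+(29)=112 <-- matches target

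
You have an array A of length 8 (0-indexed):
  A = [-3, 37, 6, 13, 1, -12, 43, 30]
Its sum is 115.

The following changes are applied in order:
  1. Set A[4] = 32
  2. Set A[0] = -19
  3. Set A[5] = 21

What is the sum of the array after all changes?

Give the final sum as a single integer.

Answer: 163

Derivation:
Initial sum: 115
Change 1: A[4] 1 -> 32, delta = 31, sum = 146
Change 2: A[0] -3 -> -19, delta = -16, sum = 130
Change 3: A[5] -12 -> 21, delta = 33, sum = 163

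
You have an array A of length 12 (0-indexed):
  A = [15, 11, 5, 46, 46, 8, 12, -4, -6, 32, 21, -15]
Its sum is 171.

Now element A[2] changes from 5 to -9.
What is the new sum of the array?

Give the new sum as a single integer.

Answer: 157

Derivation:
Old value at index 2: 5
New value at index 2: -9
Delta = -9 - 5 = -14
New sum = old_sum + delta = 171 + (-14) = 157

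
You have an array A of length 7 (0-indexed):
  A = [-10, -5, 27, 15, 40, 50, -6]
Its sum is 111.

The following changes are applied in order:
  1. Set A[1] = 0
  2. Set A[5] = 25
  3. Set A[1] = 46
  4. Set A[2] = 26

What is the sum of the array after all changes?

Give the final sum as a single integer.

Answer: 136

Derivation:
Initial sum: 111
Change 1: A[1] -5 -> 0, delta = 5, sum = 116
Change 2: A[5] 50 -> 25, delta = -25, sum = 91
Change 3: A[1] 0 -> 46, delta = 46, sum = 137
Change 4: A[2] 27 -> 26, delta = -1, sum = 136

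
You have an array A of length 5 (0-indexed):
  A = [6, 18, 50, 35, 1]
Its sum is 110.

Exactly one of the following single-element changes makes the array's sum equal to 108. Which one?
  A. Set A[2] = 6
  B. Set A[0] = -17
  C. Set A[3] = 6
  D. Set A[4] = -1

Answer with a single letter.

Option A: A[2] 50->6, delta=-44, new_sum=110+(-44)=66
Option B: A[0] 6->-17, delta=-23, new_sum=110+(-23)=87
Option C: A[3] 35->6, delta=-29, new_sum=110+(-29)=81
Option D: A[4] 1->-1, delta=-2, new_sum=110+(-2)=108 <-- matches target

Answer: D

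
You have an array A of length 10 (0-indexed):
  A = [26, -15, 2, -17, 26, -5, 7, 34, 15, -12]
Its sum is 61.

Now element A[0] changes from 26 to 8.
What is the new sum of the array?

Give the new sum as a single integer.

Answer: 43

Derivation:
Old value at index 0: 26
New value at index 0: 8
Delta = 8 - 26 = -18
New sum = old_sum + delta = 61 + (-18) = 43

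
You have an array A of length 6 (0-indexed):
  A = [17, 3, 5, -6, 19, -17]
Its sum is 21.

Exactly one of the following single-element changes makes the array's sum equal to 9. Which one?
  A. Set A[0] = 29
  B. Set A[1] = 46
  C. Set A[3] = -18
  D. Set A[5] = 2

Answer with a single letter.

Option A: A[0] 17->29, delta=12, new_sum=21+(12)=33
Option B: A[1] 3->46, delta=43, new_sum=21+(43)=64
Option C: A[3] -6->-18, delta=-12, new_sum=21+(-12)=9 <-- matches target
Option D: A[5] -17->2, delta=19, new_sum=21+(19)=40

Answer: C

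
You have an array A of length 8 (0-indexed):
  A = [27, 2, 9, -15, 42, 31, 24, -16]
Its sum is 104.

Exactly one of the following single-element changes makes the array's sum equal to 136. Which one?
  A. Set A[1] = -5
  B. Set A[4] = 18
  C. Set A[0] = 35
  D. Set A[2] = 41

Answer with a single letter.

Option A: A[1] 2->-5, delta=-7, new_sum=104+(-7)=97
Option B: A[4] 42->18, delta=-24, new_sum=104+(-24)=80
Option C: A[0] 27->35, delta=8, new_sum=104+(8)=112
Option D: A[2] 9->41, delta=32, new_sum=104+(32)=136 <-- matches target

Answer: D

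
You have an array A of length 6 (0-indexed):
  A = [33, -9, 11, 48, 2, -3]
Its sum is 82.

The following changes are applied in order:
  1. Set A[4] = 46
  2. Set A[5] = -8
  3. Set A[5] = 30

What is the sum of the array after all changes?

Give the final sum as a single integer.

Answer: 159

Derivation:
Initial sum: 82
Change 1: A[4] 2 -> 46, delta = 44, sum = 126
Change 2: A[5] -3 -> -8, delta = -5, sum = 121
Change 3: A[5] -8 -> 30, delta = 38, sum = 159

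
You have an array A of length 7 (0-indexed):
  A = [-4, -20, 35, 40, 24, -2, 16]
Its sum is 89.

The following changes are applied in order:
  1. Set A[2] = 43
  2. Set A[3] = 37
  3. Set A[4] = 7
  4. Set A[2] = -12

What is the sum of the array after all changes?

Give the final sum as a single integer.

Answer: 22

Derivation:
Initial sum: 89
Change 1: A[2] 35 -> 43, delta = 8, sum = 97
Change 2: A[3] 40 -> 37, delta = -3, sum = 94
Change 3: A[4] 24 -> 7, delta = -17, sum = 77
Change 4: A[2] 43 -> -12, delta = -55, sum = 22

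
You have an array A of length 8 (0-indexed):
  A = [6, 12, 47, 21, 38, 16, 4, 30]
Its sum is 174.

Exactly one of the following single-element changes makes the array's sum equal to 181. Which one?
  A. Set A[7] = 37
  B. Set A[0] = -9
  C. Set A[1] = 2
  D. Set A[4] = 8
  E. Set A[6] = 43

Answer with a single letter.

Answer: A

Derivation:
Option A: A[7] 30->37, delta=7, new_sum=174+(7)=181 <-- matches target
Option B: A[0] 6->-9, delta=-15, new_sum=174+(-15)=159
Option C: A[1] 12->2, delta=-10, new_sum=174+(-10)=164
Option D: A[4] 38->8, delta=-30, new_sum=174+(-30)=144
Option E: A[6] 4->43, delta=39, new_sum=174+(39)=213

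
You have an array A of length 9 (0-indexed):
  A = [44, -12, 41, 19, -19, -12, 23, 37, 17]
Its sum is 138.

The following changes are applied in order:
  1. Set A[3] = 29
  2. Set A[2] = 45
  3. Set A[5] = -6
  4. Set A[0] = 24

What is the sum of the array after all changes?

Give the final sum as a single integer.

Answer: 138

Derivation:
Initial sum: 138
Change 1: A[3] 19 -> 29, delta = 10, sum = 148
Change 2: A[2] 41 -> 45, delta = 4, sum = 152
Change 3: A[5] -12 -> -6, delta = 6, sum = 158
Change 4: A[0] 44 -> 24, delta = -20, sum = 138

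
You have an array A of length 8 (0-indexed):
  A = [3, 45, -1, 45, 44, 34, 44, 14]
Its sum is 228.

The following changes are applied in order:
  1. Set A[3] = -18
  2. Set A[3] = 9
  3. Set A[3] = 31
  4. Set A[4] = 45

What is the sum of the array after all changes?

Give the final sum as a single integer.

Answer: 215

Derivation:
Initial sum: 228
Change 1: A[3] 45 -> -18, delta = -63, sum = 165
Change 2: A[3] -18 -> 9, delta = 27, sum = 192
Change 3: A[3] 9 -> 31, delta = 22, sum = 214
Change 4: A[4] 44 -> 45, delta = 1, sum = 215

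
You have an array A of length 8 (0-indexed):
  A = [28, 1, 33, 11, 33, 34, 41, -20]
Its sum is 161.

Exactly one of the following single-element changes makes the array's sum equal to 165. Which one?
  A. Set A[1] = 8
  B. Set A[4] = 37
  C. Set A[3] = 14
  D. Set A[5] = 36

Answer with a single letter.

Option A: A[1] 1->8, delta=7, new_sum=161+(7)=168
Option B: A[4] 33->37, delta=4, new_sum=161+(4)=165 <-- matches target
Option C: A[3] 11->14, delta=3, new_sum=161+(3)=164
Option D: A[5] 34->36, delta=2, new_sum=161+(2)=163

Answer: B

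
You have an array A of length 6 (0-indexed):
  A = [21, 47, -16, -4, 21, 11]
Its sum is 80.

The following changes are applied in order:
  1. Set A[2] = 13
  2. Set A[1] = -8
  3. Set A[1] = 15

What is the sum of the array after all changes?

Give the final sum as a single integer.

Initial sum: 80
Change 1: A[2] -16 -> 13, delta = 29, sum = 109
Change 2: A[1] 47 -> -8, delta = -55, sum = 54
Change 3: A[1] -8 -> 15, delta = 23, sum = 77

Answer: 77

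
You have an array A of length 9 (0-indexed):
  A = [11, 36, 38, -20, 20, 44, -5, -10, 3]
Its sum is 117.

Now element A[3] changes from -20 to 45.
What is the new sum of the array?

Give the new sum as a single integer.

Answer: 182

Derivation:
Old value at index 3: -20
New value at index 3: 45
Delta = 45 - -20 = 65
New sum = old_sum + delta = 117 + (65) = 182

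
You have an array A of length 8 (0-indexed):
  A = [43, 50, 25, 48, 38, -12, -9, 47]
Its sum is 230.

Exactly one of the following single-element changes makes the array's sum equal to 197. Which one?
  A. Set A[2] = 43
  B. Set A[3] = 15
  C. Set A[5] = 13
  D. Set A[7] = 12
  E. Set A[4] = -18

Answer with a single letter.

Answer: B

Derivation:
Option A: A[2] 25->43, delta=18, new_sum=230+(18)=248
Option B: A[3] 48->15, delta=-33, new_sum=230+(-33)=197 <-- matches target
Option C: A[5] -12->13, delta=25, new_sum=230+(25)=255
Option D: A[7] 47->12, delta=-35, new_sum=230+(-35)=195
Option E: A[4] 38->-18, delta=-56, new_sum=230+(-56)=174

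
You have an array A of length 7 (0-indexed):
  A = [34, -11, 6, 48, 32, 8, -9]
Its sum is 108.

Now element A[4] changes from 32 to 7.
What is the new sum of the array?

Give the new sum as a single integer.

Answer: 83

Derivation:
Old value at index 4: 32
New value at index 4: 7
Delta = 7 - 32 = -25
New sum = old_sum + delta = 108 + (-25) = 83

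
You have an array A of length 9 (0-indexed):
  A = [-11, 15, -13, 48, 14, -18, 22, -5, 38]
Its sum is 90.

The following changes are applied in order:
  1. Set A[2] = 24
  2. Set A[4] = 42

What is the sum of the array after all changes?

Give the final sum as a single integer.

Initial sum: 90
Change 1: A[2] -13 -> 24, delta = 37, sum = 127
Change 2: A[4] 14 -> 42, delta = 28, sum = 155

Answer: 155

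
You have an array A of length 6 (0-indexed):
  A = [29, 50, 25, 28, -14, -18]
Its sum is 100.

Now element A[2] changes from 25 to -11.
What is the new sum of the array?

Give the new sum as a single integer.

Old value at index 2: 25
New value at index 2: -11
Delta = -11 - 25 = -36
New sum = old_sum + delta = 100 + (-36) = 64

Answer: 64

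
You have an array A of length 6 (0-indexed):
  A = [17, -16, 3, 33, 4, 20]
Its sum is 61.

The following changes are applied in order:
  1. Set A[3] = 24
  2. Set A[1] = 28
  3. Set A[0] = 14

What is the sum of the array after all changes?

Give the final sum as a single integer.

Answer: 93

Derivation:
Initial sum: 61
Change 1: A[3] 33 -> 24, delta = -9, sum = 52
Change 2: A[1] -16 -> 28, delta = 44, sum = 96
Change 3: A[0] 17 -> 14, delta = -3, sum = 93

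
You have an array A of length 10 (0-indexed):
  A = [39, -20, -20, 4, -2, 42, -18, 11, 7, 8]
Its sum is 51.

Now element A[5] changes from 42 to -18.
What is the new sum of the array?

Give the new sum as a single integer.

Answer: -9

Derivation:
Old value at index 5: 42
New value at index 5: -18
Delta = -18 - 42 = -60
New sum = old_sum + delta = 51 + (-60) = -9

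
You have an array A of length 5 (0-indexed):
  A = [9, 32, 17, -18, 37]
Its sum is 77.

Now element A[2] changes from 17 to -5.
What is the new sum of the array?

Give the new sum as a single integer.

Old value at index 2: 17
New value at index 2: -5
Delta = -5 - 17 = -22
New sum = old_sum + delta = 77 + (-22) = 55

Answer: 55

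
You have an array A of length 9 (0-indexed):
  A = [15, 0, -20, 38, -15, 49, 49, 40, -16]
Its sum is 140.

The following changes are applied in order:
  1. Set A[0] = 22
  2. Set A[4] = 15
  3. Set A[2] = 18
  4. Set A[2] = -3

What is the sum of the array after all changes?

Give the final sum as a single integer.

Answer: 194

Derivation:
Initial sum: 140
Change 1: A[0] 15 -> 22, delta = 7, sum = 147
Change 2: A[4] -15 -> 15, delta = 30, sum = 177
Change 3: A[2] -20 -> 18, delta = 38, sum = 215
Change 4: A[2] 18 -> -3, delta = -21, sum = 194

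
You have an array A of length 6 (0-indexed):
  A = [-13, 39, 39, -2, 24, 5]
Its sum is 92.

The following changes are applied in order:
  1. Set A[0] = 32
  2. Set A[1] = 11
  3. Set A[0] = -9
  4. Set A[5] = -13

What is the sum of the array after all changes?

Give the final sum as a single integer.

Answer: 50

Derivation:
Initial sum: 92
Change 1: A[0] -13 -> 32, delta = 45, sum = 137
Change 2: A[1] 39 -> 11, delta = -28, sum = 109
Change 3: A[0] 32 -> -9, delta = -41, sum = 68
Change 4: A[5] 5 -> -13, delta = -18, sum = 50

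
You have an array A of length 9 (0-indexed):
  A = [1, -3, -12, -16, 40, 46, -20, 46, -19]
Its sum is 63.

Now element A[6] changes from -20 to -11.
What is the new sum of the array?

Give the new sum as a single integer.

Old value at index 6: -20
New value at index 6: -11
Delta = -11 - -20 = 9
New sum = old_sum + delta = 63 + (9) = 72

Answer: 72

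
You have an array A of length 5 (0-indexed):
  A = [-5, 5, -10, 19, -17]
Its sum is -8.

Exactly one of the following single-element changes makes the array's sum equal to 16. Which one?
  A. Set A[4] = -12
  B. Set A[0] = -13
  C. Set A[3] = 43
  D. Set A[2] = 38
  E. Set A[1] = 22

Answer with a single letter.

Answer: C

Derivation:
Option A: A[4] -17->-12, delta=5, new_sum=-8+(5)=-3
Option B: A[0] -5->-13, delta=-8, new_sum=-8+(-8)=-16
Option C: A[3] 19->43, delta=24, new_sum=-8+(24)=16 <-- matches target
Option D: A[2] -10->38, delta=48, new_sum=-8+(48)=40
Option E: A[1] 5->22, delta=17, new_sum=-8+(17)=9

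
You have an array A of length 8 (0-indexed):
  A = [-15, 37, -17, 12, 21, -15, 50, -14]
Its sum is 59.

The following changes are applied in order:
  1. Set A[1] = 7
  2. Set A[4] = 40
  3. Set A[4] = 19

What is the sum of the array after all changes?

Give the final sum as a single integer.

Initial sum: 59
Change 1: A[1] 37 -> 7, delta = -30, sum = 29
Change 2: A[4] 21 -> 40, delta = 19, sum = 48
Change 3: A[4] 40 -> 19, delta = -21, sum = 27

Answer: 27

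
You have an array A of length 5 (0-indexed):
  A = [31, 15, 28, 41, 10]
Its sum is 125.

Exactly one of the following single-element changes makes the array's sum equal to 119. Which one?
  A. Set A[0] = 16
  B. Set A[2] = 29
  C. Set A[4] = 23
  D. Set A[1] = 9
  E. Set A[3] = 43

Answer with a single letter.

Answer: D

Derivation:
Option A: A[0] 31->16, delta=-15, new_sum=125+(-15)=110
Option B: A[2] 28->29, delta=1, new_sum=125+(1)=126
Option C: A[4] 10->23, delta=13, new_sum=125+(13)=138
Option D: A[1] 15->9, delta=-6, new_sum=125+(-6)=119 <-- matches target
Option E: A[3] 41->43, delta=2, new_sum=125+(2)=127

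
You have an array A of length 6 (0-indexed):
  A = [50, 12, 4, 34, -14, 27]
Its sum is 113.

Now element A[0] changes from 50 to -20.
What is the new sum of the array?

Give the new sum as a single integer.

Old value at index 0: 50
New value at index 0: -20
Delta = -20 - 50 = -70
New sum = old_sum + delta = 113 + (-70) = 43

Answer: 43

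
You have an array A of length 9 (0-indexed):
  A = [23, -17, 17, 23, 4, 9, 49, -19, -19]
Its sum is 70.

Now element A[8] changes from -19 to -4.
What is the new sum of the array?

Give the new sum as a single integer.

Answer: 85

Derivation:
Old value at index 8: -19
New value at index 8: -4
Delta = -4 - -19 = 15
New sum = old_sum + delta = 70 + (15) = 85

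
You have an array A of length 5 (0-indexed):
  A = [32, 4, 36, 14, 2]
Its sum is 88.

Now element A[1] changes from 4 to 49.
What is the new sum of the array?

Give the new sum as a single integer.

Answer: 133

Derivation:
Old value at index 1: 4
New value at index 1: 49
Delta = 49 - 4 = 45
New sum = old_sum + delta = 88 + (45) = 133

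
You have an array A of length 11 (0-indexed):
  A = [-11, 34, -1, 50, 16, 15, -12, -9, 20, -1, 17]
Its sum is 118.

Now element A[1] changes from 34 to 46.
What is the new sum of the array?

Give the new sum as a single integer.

Old value at index 1: 34
New value at index 1: 46
Delta = 46 - 34 = 12
New sum = old_sum + delta = 118 + (12) = 130

Answer: 130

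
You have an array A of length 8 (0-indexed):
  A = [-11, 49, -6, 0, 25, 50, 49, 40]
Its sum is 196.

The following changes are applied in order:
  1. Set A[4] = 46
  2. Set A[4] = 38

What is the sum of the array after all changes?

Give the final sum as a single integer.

Answer: 209

Derivation:
Initial sum: 196
Change 1: A[4] 25 -> 46, delta = 21, sum = 217
Change 2: A[4] 46 -> 38, delta = -8, sum = 209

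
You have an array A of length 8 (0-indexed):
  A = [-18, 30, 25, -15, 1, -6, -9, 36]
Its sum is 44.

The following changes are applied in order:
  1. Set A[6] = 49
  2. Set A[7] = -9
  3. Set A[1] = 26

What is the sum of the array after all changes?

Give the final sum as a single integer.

Answer: 53

Derivation:
Initial sum: 44
Change 1: A[6] -9 -> 49, delta = 58, sum = 102
Change 2: A[7] 36 -> -9, delta = -45, sum = 57
Change 3: A[1] 30 -> 26, delta = -4, sum = 53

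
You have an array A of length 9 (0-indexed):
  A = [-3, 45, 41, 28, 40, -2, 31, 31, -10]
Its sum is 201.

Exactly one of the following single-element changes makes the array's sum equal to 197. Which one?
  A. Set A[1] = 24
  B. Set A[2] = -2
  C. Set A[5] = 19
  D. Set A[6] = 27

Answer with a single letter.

Option A: A[1] 45->24, delta=-21, new_sum=201+(-21)=180
Option B: A[2] 41->-2, delta=-43, new_sum=201+(-43)=158
Option C: A[5] -2->19, delta=21, new_sum=201+(21)=222
Option D: A[6] 31->27, delta=-4, new_sum=201+(-4)=197 <-- matches target

Answer: D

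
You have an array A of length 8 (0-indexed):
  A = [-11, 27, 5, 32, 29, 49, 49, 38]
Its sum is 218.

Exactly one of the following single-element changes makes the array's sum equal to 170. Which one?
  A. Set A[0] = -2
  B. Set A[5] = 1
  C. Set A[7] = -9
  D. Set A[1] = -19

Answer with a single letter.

Option A: A[0] -11->-2, delta=9, new_sum=218+(9)=227
Option B: A[5] 49->1, delta=-48, new_sum=218+(-48)=170 <-- matches target
Option C: A[7] 38->-9, delta=-47, new_sum=218+(-47)=171
Option D: A[1] 27->-19, delta=-46, new_sum=218+(-46)=172

Answer: B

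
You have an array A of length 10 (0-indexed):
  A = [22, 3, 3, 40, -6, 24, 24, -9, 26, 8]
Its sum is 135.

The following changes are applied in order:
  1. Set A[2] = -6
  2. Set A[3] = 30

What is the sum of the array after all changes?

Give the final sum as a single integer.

Answer: 116

Derivation:
Initial sum: 135
Change 1: A[2] 3 -> -6, delta = -9, sum = 126
Change 2: A[3] 40 -> 30, delta = -10, sum = 116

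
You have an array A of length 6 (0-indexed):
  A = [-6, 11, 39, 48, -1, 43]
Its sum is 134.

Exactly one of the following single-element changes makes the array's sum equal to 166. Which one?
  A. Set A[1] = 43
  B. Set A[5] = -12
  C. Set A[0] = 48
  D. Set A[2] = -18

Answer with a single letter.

Option A: A[1] 11->43, delta=32, new_sum=134+(32)=166 <-- matches target
Option B: A[5] 43->-12, delta=-55, new_sum=134+(-55)=79
Option C: A[0] -6->48, delta=54, new_sum=134+(54)=188
Option D: A[2] 39->-18, delta=-57, new_sum=134+(-57)=77

Answer: A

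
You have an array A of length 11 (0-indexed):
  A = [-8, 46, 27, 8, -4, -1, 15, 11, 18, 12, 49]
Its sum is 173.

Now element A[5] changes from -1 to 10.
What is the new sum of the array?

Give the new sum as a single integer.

Old value at index 5: -1
New value at index 5: 10
Delta = 10 - -1 = 11
New sum = old_sum + delta = 173 + (11) = 184

Answer: 184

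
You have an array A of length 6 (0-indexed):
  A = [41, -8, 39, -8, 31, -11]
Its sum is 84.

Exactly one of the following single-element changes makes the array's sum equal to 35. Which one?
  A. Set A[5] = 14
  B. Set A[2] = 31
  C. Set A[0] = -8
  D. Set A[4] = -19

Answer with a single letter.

Answer: C

Derivation:
Option A: A[5] -11->14, delta=25, new_sum=84+(25)=109
Option B: A[2] 39->31, delta=-8, new_sum=84+(-8)=76
Option C: A[0] 41->-8, delta=-49, new_sum=84+(-49)=35 <-- matches target
Option D: A[4] 31->-19, delta=-50, new_sum=84+(-50)=34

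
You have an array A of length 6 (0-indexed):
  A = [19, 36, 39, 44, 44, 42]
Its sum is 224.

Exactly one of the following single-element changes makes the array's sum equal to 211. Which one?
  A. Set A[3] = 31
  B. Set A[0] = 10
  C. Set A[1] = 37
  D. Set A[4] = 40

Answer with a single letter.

Answer: A

Derivation:
Option A: A[3] 44->31, delta=-13, new_sum=224+(-13)=211 <-- matches target
Option B: A[0] 19->10, delta=-9, new_sum=224+(-9)=215
Option C: A[1] 36->37, delta=1, new_sum=224+(1)=225
Option D: A[4] 44->40, delta=-4, new_sum=224+(-4)=220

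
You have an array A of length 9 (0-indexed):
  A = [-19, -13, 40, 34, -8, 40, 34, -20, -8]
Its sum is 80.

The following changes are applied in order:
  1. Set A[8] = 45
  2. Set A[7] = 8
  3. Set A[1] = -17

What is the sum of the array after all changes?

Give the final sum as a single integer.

Initial sum: 80
Change 1: A[8] -8 -> 45, delta = 53, sum = 133
Change 2: A[7] -20 -> 8, delta = 28, sum = 161
Change 3: A[1] -13 -> -17, delta = -4, sum = 157

Answer: 157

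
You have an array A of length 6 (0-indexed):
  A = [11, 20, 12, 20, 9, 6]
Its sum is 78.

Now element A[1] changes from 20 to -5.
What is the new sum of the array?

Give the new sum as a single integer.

Answer: 53

Derivation:
Old value at index 1: 20
New value at index 1: -5
Delta = -5 - 20 = -25
New sum = old_sum + delta = 78 + (-25) = 53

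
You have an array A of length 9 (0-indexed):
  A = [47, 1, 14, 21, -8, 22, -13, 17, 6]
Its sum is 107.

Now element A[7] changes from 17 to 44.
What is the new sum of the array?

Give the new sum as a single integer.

Old value at index 7: 17
New value at index 7: 44
Delta = 44 - 17 = 27
New sum = old_sum + delta = 107 + (27) = 134

Answer: 134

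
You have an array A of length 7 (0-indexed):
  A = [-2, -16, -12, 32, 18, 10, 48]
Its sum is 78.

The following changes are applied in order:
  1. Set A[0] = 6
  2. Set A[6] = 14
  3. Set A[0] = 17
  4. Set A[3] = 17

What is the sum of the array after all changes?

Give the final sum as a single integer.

Initial sum: 78
Change 1: A[0] -2 -> 6, delta = 8, sum = 86
Change 2: A[6] 48 -> 14, delta = -34, sum = 52
Change 3: A[0] 6 -> 17, delta = 11, sum = 63
Change 4: A[3] 32 -> 17, delta = -15, sum = 48

Answer: 48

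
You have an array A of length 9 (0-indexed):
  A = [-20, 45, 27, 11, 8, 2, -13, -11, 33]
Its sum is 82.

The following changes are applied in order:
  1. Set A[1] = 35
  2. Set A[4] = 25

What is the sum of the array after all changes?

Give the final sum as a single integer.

Answer: 89

Derivation:
Initial sum: 82
Change 1: A[1] 45 -> 35, delta = -10, sum = 72
Change 2: A[4] 8 -> 25, delta = 17, sum = 89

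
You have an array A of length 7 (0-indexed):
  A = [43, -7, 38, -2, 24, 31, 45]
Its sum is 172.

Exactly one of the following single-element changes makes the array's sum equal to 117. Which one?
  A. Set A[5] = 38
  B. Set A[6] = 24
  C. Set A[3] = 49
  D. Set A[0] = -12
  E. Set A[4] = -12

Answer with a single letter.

Option A: A[5] 31->38, delta=7, new_sum=172+(7)=179
Option B: A[6] 45->24, delta=-21, new_sum=172+(-21)=151
Option C: A[3] -2->49, delta=51, new_sum=172+(51)=223
Option D: A[0] 43->-12, delta=-55, new_sum=172+(-55)=117 <-- matches target
Option E: A[4] 24->-12, delta=-36, new_sum=172+(-36)=136

Answer: D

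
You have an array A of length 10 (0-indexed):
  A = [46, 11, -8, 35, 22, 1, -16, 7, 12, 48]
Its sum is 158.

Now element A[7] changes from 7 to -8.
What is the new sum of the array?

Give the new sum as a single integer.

Old value at index 7: 7
New value at index 7: -8
Delta = -8 - 7 = -15
New sum = old_sum + delta = 158 + (-15) = 143

Answer: 143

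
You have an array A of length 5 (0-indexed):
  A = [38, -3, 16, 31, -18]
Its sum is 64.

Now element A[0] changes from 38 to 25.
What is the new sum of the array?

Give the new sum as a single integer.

Answer: 51

Derivation:
Old value at index 0: 38
New value at index 0: 25
Delta = 25 - 38 = -13
New sum = old_sum + delta = 64 + (-13) = 51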